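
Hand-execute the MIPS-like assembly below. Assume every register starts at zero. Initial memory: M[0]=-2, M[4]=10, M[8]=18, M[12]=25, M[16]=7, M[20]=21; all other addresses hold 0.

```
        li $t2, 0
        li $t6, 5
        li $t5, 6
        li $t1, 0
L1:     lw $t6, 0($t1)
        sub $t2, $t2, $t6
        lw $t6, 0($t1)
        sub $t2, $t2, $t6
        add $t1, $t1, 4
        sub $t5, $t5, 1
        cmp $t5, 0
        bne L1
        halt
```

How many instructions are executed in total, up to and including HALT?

53

after li $t2, 0: $t2=0
after li $t6, 5: $t6=5
after li $t5, 6: $t5=6
after li $t1, 0: $t1=0
after lw $t6, 0($t1): $t6=M[0]=-2
after sub $t2, $t2, $t6: $t2=0-(-2)=2
after lw $t6, 0($t1): $t6=M[0]=-2
after sub $t2, $t2, $t6: $t2=2-(-2)=4
after add $t1, $t1, 4: $t1=0+4=4
after sub $t5, $t5, 1: $t5=6-1=5
cmp $t5, 0  (cmp 5,0)
bne L1: taken
after lw $t6, 0($t1): $t6=M[4]=10
after sub $t2, $t2, $t6: $t2=4-10=-6
after lw $t6, 0($t1): $t6=M[4]=10
after sub $t2, $t2, $t6: $t2=(-6)-10=-16
after add $t1, $t1, 4: $t1=4+4=8
after sub $t5, $t5, 1: $t5=5-1=4
cmp $t5, 0  (cmp 4,0)
bne L1: taken
after lw $t6, 0($t1): $t6=M[8]=18
after sub $t2, $t2, $t6: $t2=(-16)-18=-34
after lw $t6, 0($t1): $t6=M[8]=18
after sub $t2, $t2, $t6: $t2=(-34)-18=-52
after add $t1, $t1, 4: $t1=8+4=12
after sub $t5, $t5, 1: $t5=4-1=3
cmp $t5, 0  (cmp 3,0)
bne L1: taken
after lw $t6, 0($t1): $t6=M[12]=25
after sub $t2, $t2, $t6: $t2=(-52)-25=-77
after lw $t6, 0($t1): $t6=M[12]=25
after sub $t2, $t2, $t6: $t2=(-77)-25=-102
after add $t1, $t1, 4: $t1=12+4=16
after sub $t5, $t5, 1: $t5=3-1=2
cmp $t5, 0  (cmp 2,0)
bne L1: taken
after lw $t6, 0($t1): $t6=M[16]=7
after sub $t2, $t2, $t6: $t2=(-102)-7=-109
after lw $t6, 0($t1): $t6=M[16]=7
after sub $t2, $t2, $t6: $t2=(-109)-7=-116
after add $t1, $t1, 4: $t1=16+4=20
after sub $t5, $t5, 1: $t5=2-1=1
cmp $t5, 0  (cmp 1,0)
bne L1: taken
after lw $t6, 0($t1): $t6=M[20]=21
after sub $t2, $t2, $t6: $t2=(-116)-21=-137
after lw $t6, 0($t1): $t6=M[20]=21
after sub $t2, $t2, $t6: $t2=(-137)-21=-158
after add $t1, $t1, 4: $t1=20+4=24
after sub $t5, $t5, 1: $t5=1-1=0
cmp $t5, 0  (cmp 0,0)
bne L1: not taken
halt.
Total executed instructions: 53.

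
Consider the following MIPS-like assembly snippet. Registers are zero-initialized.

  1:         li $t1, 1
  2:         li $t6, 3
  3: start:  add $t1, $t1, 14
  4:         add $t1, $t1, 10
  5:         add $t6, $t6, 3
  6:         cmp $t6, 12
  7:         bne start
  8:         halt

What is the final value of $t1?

73

$t1=1
$t6=3
$t1=1+14=15
$t1=15+10=25
$t6=3+3=6
cmp $t6, 12  (cmp 6,12)
bne start: taken
$t1=25+14=39
$t1=39+10=49
$t6=6+3=9
cmp $t6, 12  (cmp 9,12)
bne start: taken
$t1=49+14=63
$t1=63+10=73
$t6=9+3=12
cmp $t6, 12  (cmp 12,12)
bne start: not taken
halt.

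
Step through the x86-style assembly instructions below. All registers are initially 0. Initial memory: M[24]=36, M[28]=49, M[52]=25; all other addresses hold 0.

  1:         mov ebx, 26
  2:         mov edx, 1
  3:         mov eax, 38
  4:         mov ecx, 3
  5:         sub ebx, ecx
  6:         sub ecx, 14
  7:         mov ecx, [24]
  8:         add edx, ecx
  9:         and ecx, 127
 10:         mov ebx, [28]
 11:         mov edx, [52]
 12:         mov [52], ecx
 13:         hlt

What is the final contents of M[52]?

36

ebx=26
edx=1
eax=38
ecx=3
ebx=26-3=23
ecx=3-14=-11
ecx=M[24]=36
edx=1+36=37
ecx=36&127=36
ebx=M[28]=49
edx=M[52]=25
mov [52], ecx → M[52]=36
halt.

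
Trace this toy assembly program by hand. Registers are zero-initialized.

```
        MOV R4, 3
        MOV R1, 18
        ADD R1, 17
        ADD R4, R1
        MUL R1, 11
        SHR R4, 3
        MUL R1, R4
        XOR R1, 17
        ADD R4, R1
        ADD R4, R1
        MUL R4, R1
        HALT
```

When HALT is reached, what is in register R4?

R4=3
R1=18
R1=18+17=35
R4=3+35=38
R1=35*11=385
R4=38>>3=4
R1=385*4=1540
R1=1540^17=1557
R4=4+1557=1561
R4=1561+1557=3118
R4=3118*1557=4854726
halt.

4854726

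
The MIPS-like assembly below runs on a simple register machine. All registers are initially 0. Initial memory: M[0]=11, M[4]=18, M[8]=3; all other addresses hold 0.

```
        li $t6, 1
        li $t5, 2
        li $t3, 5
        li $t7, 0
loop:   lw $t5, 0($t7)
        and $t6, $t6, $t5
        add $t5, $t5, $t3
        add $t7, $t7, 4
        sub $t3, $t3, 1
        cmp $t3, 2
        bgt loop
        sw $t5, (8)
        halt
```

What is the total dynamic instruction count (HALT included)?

after li $t6, 1: $t6=1
after li $t5, 2: $t5=2
after li $t3, 5: $t3=5
after li $t7, 0: $t7=0
after lw $t5, 0($t7): $t5=M[0]=11
after and $t6, $t6, $t5: $t6=1&11=1
after add $t5, $t5, $t3: $t5=11+5=16
after add $t7, $t7, 4: $t7=0+4=4
after sub $t3, $t3, 1: $t3=5-1=4
cmp $t3, 2  (cmp 4,2)
bgt loop: taken
after lw $t5, 0($t7): $t5=M[4]=18
after and $t6, $t6, $t5: $t6=1&18=0
after add $t5, $t5, $t3: $t5=18+4=22
after add $t7, $t7, 4: $t7=4+4=8
after sub $t3, $t3, 1: $t3=4-1=3
cmp $t3, 2  (cmp 3,2)
bgt loop: taken
after lw $t5, 0($t7): $t5=M[8]=3
after and $t6, $t6, $t5: $t6=0&3=0
after add $t5, $t5, $t3: $t5=3+3=6
after add $t7, $t7, 4: $t7=8+4=12
after sub $t3, $t3, 1: $t3=3-1=2
cmp $t3, 2  (cmp 2,2)
bgt loop: not taken
sw $t5, (8) → M[8]=6
halt.
Total executed instructions: 27.

27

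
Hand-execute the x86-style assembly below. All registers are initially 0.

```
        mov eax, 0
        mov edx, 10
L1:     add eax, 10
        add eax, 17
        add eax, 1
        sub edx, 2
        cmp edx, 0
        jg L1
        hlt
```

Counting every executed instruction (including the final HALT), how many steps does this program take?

after mov eax, 0: eax=0
after mov edx, 10: edx=10
after add eax, 10: eax=0+10=10
after add eax, 17: eax=10+17=27
after add eax, 1: eax=27+1=28
after sub edx, 2: edx=10-2=8
cmp edx, 0  (cmp 8,0)
jg L1: taken
after add eax, 10: eax=28+10=38
after add eax, 17: eax=38+17=55
after add eax, 1: eax=55+1=56
after sub edx, 2: edx=8-2=6
cmp edx, 0  (cmp 6,0)
jg L1: taken
after add eax, 10: eax=56+10=66
after add eax, 17: eax=66+17=83
after add eax, 1: eax=83+1=84
after sub edx, 2: edx=6-2=4
cmp edx, 0  (cmp 4,0)
jg L1: taken
after add eax, 10: eax=84+10=94
after add eax, 17: eax=94+17=111
after add eax, 1: eax=111+1=112
after sub edx, 2: edx=4-2=2
cmp edx, 0  (cmp 2,0)
jg L1: taken
after add eax, 10: eax=112+10=122
after add eax, 17: eax=122+17=139
after add eax, 1: eax=139+1=140
after sub edx, 2: edx=2-2=0
cmp edx, 0  (cmp 0,0)
jg L1: not taken
halt.
Total executed instructions: 33.

33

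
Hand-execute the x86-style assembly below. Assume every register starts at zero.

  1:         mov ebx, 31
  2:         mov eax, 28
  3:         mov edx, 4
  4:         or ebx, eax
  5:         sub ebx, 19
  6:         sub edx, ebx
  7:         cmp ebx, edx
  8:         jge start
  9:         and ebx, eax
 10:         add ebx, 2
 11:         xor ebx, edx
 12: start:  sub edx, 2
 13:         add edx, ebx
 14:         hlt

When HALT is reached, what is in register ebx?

after mov ebx, 31: ebx=31
after mov eax, 28: eax=28
after mov edx, 4: edx=4
after or ebx, eax: ebx=31|28=31
after sub ebx, 19: ebx=31-19=12
after sub edx, ebx: edx=4-12=-8
cmp ebx, edx  (cmp 12,-8)
jge start: taken
after sub edx, 2: edx=(-8)-2=-10
after add edx, ebx: edx=(-10)+12=2
halt.

12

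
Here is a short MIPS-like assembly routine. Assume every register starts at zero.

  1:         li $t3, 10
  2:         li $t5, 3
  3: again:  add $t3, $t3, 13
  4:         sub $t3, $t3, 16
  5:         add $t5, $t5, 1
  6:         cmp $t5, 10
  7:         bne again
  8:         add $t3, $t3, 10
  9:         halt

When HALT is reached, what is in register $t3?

-1

after li $t3, 10: $t3=10
after li $t5, 3: $t5=3
after add $t3, $t3, 13: $t3=10+13=23
after sub $t3, $t3, 16: $t3=23-16=7
after add $t5, $t5, 1: $t5=3+1=4
cmp $t5, 10  (cmp 4,10)
bne again: taken
after add $t3, $t3, 13: $t3=7+13=20
after sub $t3, $t3, 16: $t3=20-16=4
after add $t5, $t5, 1: $t5=4+1=5
cmp $t5, 10  (cmp 5,10)
bne again: taken
after add $t3, $t3, 13: $t3=4+13=17
after sub $t3, $t3, 16: $t3=17-16=1
after add $t5, $t5, 1: $t5=5+1=6
cmp $t5, 10  (cmp 6,10)
bne again: taken
after add $t3, $t3, 13: $t3=1+13=14
after sub $t3, $t3, 16: $t3=14-16=-2
after add $t5, $t5, 1: $t5=6+1=7
cmp $t5, 10  (cmp 7,10)
bne again: taken
after add $t3, $t3, 13: $t3=(-2)+13=11
after sub $t3, $t3, 16: $t3=11-16=-5
after add $t5, $t5, 1: $t5=7+1=8
cmp $t5, 10  (cmp 8,10)
bne again: taken
after add $t3, $t3, 13: $t3=(-5)+13=8
after sub $t3, $t3, 16: $t3=8-16=-8
after add $t5, $t5, 1: $t5=8+1=9
cmp $t5, 10  (cmp 9,10)
bne again: taken
after add $t3, $t3, 13: $t3=(-8)+13=5
after sub $t3, $t3, 16: $t3=5-16=-11
after add $t5, $t5, 1: $t5=9+1=10
cmp $t5, 10  (cmp 10,10)
bne again: not taken
after add $t3, $t3, 10: $t3=(-11)+10=-1
halt.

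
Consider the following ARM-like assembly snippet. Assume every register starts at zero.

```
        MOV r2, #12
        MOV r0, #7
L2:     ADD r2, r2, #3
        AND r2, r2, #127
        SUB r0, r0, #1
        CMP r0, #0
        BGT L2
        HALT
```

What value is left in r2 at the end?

r2=12
r0=7
r2=12+3=15
r2=15&127=15
r0=7-1=6
CMP r0, #0  (cmp 6,0)
BGT L2: taken
r2=15+3=18
r2=18&127=18
r0=6-1=5
CMP r0, #0  (cmp 5,0)
BGT L2: taken
r2=18+3=21
r2=21&127=21
r0=5-1=4
CMP r0, #0  (cmp 4,0)
BGT L2: taken
r2=21+3=24
r2=24&127=24
r0=4-1=3
CMP r0, #0  (cmp 3,0)
BGT L2: taken
r2=24+3=27
r2=27&127=27
r0=3-1=2
CMP r0, #0  (cmp 2,0)
BGT L2: taken
r2=27+3=30
r2=30&127=30
r0=2-1=1
CMP r0, #0  (cmp 1,0)
BGT L2: taken
r2=30+3=33
r2=33&127=33
r0=1-1=0
CMP r0, #0  (cmp 0,0)
BGT L2: not taken
halt.

33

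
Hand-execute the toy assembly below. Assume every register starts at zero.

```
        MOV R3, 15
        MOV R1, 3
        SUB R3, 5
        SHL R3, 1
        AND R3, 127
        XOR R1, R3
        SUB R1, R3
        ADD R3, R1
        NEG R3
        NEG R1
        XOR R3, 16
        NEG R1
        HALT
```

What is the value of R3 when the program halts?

after MOV R3, 15: R3=15
after MOV R1, 3: R1=3
after SUB R3, 5: R3=15-5=10
after SHL R3, 1: R3=10<<1=20
after AND R3, 127: R3=20&127=20
after XOR R1, R3: R1=3^20=23
after SUB R1, R3: R1=23-20=3
after ADD R3, R1: R3=20+3=23
after NEG R3: R3=-(23)=-23
after NEG R1: R1=-(3)=-3
after XOR R3, 16: R3=(-23)^16=-7
after NEG R1: R1=-(-3)=3
halt.

-7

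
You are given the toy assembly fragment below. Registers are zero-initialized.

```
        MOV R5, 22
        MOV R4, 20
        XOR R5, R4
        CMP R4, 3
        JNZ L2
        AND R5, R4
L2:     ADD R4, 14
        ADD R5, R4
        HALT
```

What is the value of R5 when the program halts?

36

MOV R5, 22 → R5=22
MOV R4, 20 → R4=20
XOR R5, R4 → R5=22^20=2
CMP R4, 3  (cmp 20,3)
JNZ L2: taken
ADD R4, 14 → R4=20+14=34
ADD R5, R4 → R5=2+34=36
halt.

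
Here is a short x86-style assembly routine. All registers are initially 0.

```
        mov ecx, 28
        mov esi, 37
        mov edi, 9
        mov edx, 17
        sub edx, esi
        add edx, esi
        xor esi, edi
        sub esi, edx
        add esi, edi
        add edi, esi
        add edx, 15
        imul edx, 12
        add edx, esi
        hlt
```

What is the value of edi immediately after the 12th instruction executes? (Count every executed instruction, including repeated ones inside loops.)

ecx=28
esi=37
edi=9
edx=17
edx=17-37=-20
edx=(-20)+37=17
esi=37^9=44
esi=44-17=27
esi=27+9=36
edi=9+36=45
edx=17+15=32
edx=32*12=384
After step 12: edi = 45.

45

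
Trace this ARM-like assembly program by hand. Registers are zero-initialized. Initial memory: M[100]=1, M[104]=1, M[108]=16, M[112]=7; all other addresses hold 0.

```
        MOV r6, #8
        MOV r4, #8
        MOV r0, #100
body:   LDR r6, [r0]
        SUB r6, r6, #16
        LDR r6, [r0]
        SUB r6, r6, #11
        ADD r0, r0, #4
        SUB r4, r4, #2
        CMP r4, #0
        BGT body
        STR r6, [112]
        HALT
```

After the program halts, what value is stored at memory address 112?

after MOV r6, #8: r6=8
after MOV r4, #8: r4=8
after MOV r0, #100: r0=100
after LDR r6, [r0]: r6=M[100]=1
after SUB r6, r6, #16: r6=1-16=-15
after LDR r6, [r0]: r6=M[100]=1
after SUB r6, r6, #11: r6=1-11=-10
after ADD r0, r0, #4: r0=100+4=104
after SUB r4, r4, #2: r4=8-2=6
CMP r4, #0  (cmp 6,0)
BGT body: taken
after LDR r6, [r0]: r6=M[104]=1
after SUB r6, r6, #16: r6=1-16=-15
after LDR r6, [r0]: r6=M[104]=1
after SUB r6, r6, #11: r6=1-11=-10
after ADD r0, r0, #4: r0=104+4=108
after SUB r4, r4, #2: r4=6-2=4
CMP r4, #0  (cmp 4,0)
BGT body: taken
after LDR r6, [r0]: r6=M[108]=16
after SUB r6, r6, #16: r6=16-16=0
after LDR r6, [r0]: r6=M[108]=16
after SUB r6, r6, #11: r6=16-11=5
after ADD r0, r0, #4: r0=108+4=112
after SUB r4, r4, #2: r4=4-2=2
CMP r4, #0  (cmp 2,0)
BGT body: taken
after LDR r6, [r0]: r6=M[112]=7
after SUB r6, r6, #16: r6=7-16=-9
after LDR r6, [r0]: r6=M[112]=7
after SUB r6, r6, #11: r6=7-11=-4
after ADD r0, r0, #4: r0=112+4=116
after SUB r4, r4, #2: r4=2-2=0
CMP r4, #0  (cmp 0,0)
BGT body: not taken
STR r6, [112] → M[112]=-4
halt.

-4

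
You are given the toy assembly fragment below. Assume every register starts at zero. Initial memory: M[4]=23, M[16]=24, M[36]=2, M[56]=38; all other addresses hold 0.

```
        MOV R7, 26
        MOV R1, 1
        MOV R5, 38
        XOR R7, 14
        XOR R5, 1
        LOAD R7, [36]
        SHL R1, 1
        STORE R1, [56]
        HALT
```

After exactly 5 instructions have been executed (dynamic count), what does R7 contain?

20

MOV R7, 26 → R7=26
MOV R1, 1 → R1=1
MOV R5, 38 → R5=38
XOR R7, 14 → R7=26^14=20
XOR R5, 1 → R5=38^1=39
After step 5: R7 = 20.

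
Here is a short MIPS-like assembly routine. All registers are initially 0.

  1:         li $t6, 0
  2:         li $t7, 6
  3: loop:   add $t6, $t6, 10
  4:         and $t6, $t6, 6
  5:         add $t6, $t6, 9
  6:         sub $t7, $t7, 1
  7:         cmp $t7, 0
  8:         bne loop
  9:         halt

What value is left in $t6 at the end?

13

li $t6, 0 → $t6=0
li $t7, 6 → $t7=6
add $t6, $t6, 10 → $t6=0+10=10
and $t6, $t6, 6 → $t6=10&6=2
add $t6, $t6, 9 → $t6=2+9=11
sub $t7, $t7, 1 → $t7=6-1=5
cmp $t7, 0  (cmp 5,0)
bne loop: taken
add $t6, $t6, 10 → $t6=11+10=21
and $t6, $t6, 6 → $t6=21&6=4
add $t6, $t6, 9 → $t6=4+9=13
sub $t7, $t7, 1 → $t7=5-1=4
cmp $t7, 0  (cmp 4,0)
bne loop: taken
add $t6, $t6, 10 → $t6=13+10=23
and $t6, $t6, 6 → $t6=23&6=6
add $t6, $t6, 9 → $t6=6+9=15
sub $t7, $t7, 1 → $t7=4-1=3
cmp $t7, 0  (cmp 3,0)
bne loop: taken
add $t6, $t6, 10 → $t6=15+10=25
and $t6, $t6, 6 → $t6=25&6=0
add $t6, $t6, 9 → $t6=0+9=9
sub $t7, $t7, 1 → $t7=3-1=2
cmp $t7, 0  (cmp 2,0)
bne loop: taken
add $t6, $t6, 10 → $t6=9+10=19
and $t6, $t6, 6 → $t6=19&6=2
add $t6, $t6, 9 → $t6=2+9=11
sub $t7, $t7, 1 → $t7=2-1=1
cmp $t7, 0  (cmp 1,0)
bne loop: taken
add $t6, $t6, 10 → $t6=11+10=21
and $t6, $t6, 6 → $t6=21&6=4
add $t6, $t6, 9 → $t6=4+9=13
sub $t7, $t7, 1 → $t7=1-1=0
cmp $t7, 0  (cmp 0,0)
bne loop: not taken
halt.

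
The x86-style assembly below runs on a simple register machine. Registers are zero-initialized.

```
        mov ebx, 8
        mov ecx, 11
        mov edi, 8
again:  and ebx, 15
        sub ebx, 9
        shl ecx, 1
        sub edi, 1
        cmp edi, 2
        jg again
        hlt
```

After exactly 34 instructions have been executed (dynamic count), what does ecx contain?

after mov ebx, 8: ebx=8
after mov ecx, 11: ecx=11
after mov edi, 8: edi=8
after and ebx, 15: ebx=8&15=8
after sub ebx, 9: ebx=8-9=-1
after shl ecx, 1: ecx=11<<1=22
after sub edi, 1: edi=8-1=7
cmp edi, 2  (cmp 7,2)
jg again: taken
after and ebx, 15: ebx=(-1)&15=15
after sub ebx, 9: ebx=15-9=6
after shl ecx, 1: ecx=22<<1=44
after sub edi, 1: edi=7-1=6
cmp edi, 2  (cmp 6,2)
jg again: taken
after and ebx, 15: ebx=6&15=6
after sub ebx, 9: ebx=6-9=-3
after shl ecx, 1: ecx=44<<1=88
after sub edi, 1: edi=6-1=5
cmp edi, 2  (cmp 5,2)
jg again: taken
after and ebx, 15: ebx=(-3)&15=13
after sub ebx, 9: ebx=13-9=4
after shl ecx, 1: ecx=88<<1=176
after sub edi, 1: edi=5-1=4
cmp edi, 2  (cmp 4,2)
jg again: taken
after and ebx, 15: ebx=4&15=4
after sub ebx, 9: ebx=4-9=-5
after shl ecx, 1: ecx=176<<1=352
after sub edi, 1: edi=4-1=3
cmp edi, 2  (cmp 3,2)
jg again: taken
after and ebx, 15: ebx=(-5)&15=11
After step 34: ecx = 352.

352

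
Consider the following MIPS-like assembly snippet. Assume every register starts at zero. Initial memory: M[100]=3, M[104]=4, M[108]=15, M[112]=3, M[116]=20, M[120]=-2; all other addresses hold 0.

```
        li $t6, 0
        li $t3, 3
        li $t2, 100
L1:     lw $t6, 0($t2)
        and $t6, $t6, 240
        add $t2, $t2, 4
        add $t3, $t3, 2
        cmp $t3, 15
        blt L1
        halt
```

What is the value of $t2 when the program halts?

li $t6, 0 → $t6=0
li $t3, 3 → $t3=3
li $t2, 100 → $t2=100
lw $t6, 0($t2) → $t6=M[100]=3
and $t6, $t6, 240 → $t6=3&240=0
add $t2, $t2, 4 → $t2=100+4=104
add $t3, $t3, 2 → $t3=3+2=5
cmp $t3, 15  (cmp 5,15)
blt L1: taken
lw $t6, 0($t2) → $t6=M[104]=4
and $t6, $t6, 240 → $t6=4&240=0
add $t2, $t2, 4 → $t2=104+4=108
add $t3, $t3, 2 → $t3=5+2=7
cmp $t3, 15  (cmp 7,15)
blt L1: taken
lw $t6, 0($t2) → $t6=M[108]=15
and $t6, $t6, 240 → $t6=15&240=0
add $t2, $t2, 4 → $t2=108+4=112
add $t3, $t3, 2 → $t3=7+2=9
cmp $t3, 15  (cmp 9,15)
blt L1: taken
lw $t6, 0($t2) → $t6=M[112]=3
and $t6, $t6, 240 → $t6=3&240=0
add $t2, $t2, 4 → $t2=112+4=116
add $t3, $t3, 2 → $t3=9+2=11
cmp $t3, 15  (cmp 11,15)
blt L1: taken
lw $t6, 0($t2) → $t6=M[116]=20
and $t6, $t6, 240 → $t6=20&240=16
add $t2, $t2, 4 → $t2=116+4=120
add $t3, $t3, 2 → $t3=11+2=13
cmp $t3, 15  (cmp 13,15)
blt L1: taken
lw $t6, 0($t2) → $t6=M[120]=-2
and $t6, $t6, 240 → $t6=(-2)&240=240
add $t2, $t2, 4 → $t2=120+4=124
add $t3, $t3, 2 → $t3=13+2=15
cmp $t3, 15  (cmp 15,15)
blt L1: not taken
halt.

124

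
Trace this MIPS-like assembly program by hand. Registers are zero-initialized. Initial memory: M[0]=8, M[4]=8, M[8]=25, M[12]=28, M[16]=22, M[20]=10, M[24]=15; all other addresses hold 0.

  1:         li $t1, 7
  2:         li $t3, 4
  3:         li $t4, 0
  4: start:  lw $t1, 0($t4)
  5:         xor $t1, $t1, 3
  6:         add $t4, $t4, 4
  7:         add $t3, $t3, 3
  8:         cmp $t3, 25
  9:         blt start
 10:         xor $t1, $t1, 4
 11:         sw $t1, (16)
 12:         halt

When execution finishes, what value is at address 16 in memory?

8

li $t1, 7 → $t1=7
li $t3, 4 → $t3=4
li $t4, 0 → $t4=0
lw $t1, 0($t4) → $t1=M[0]=8
xor $t1, $t1, 3 → $t1=8^3=11
add $t4, $t4, 4 → $t4=0+4=4
add $t3, $t3, 3 → $t3=4+3=7
cmp $t3, 25  (cmp 7,25)
blt start: taken
lw $t1, 0($t4) → $t1=M[4]=8
xor $t1, $t1, 3 → $t1=8^3=11
add $t4, $t4, 4 → $t4=4+4=8
add $t3, $t3, 3 → $t3=7+3=10
cmp $t3, 25  (cmp 10,25)
blt start: taken
lw $t1, 0($t4) → $t1=M[8]=25
xor $t1, $t1, 3 → $t1=25^3=26
add $t4, $t4, 4 → $t4=8+4=12
add $t3, $t3, 3 → $t3=10+3=13
cmp $t3, 25  (cmp 13,25)
blt start: taken
lw $t1, 0($t4) → $t1=M[12]=28
xor $t1, $t1, 3 → $t1=28^3=31
add $t4, $t4, 4 → $t4=12+4=16
add $t3, $t3, 3 → $t3=13+3=16
cmp $t3, 25  (cmp 16,25)
blt start: taken
lw $t1, 0($t4) → $t1=M[16]=22
xor $t1, $t1, 3 → $t1=22^3=21
add $t4, $t4, 4 → $t4=16+4=20
add $t3, $t3, 3 → $t3=16+3=19
cmp $t3, 25  (cmp 19,25)
blt start: taken
lw $t1, 0($t4) → $t1=M[20]=10
xor $t1, $t1, 3 → $t1=10^3=9
add $t4, $t4, 4 → $t4=20+4=24
add $t3, $t3, 3 → $t3=19+3=22
cmp $t3, 25  (cmp 22,25)
blt start: taken
lw $t1, 0($t4) → $t1=M[24]=15
xor $t1, $t1, 3 → $t1=15^3=12
add $t4, $t4, 4 → $t4=24+4=28
add $t3, $t3, 3 → $t3=22+3=25
cmp $t3, 25  (cmp 25,25)
blt start: not taken
xor $t1, $t1, 4 → $t1=12^4=8
sw $t1, (16) → M[16]=8
halt.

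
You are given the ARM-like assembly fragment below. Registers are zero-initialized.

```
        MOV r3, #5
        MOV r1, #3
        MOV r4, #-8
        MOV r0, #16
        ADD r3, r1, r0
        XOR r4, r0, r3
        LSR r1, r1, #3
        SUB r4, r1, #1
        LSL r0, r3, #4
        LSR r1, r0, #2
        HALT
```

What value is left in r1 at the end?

76

MOV r3, #5 → r3=5
MOV r1, #3 → r1=3
MOV r4, #-8 → r4=-8
MOV r0, #16 → r0=16
ADD r3, r1, r0 → r3=3+16=19
XOR r4, r0, r3 → r4=16^19=3
LSR r1, r1, #3 → r1=3>>3=0
SUB r4, r1, #1 → r4=0-1=-1
LSL r0, r3, #4 → r0=19<<4=304
LSR r1, r0, #2 → r1=304>>2=76
halt.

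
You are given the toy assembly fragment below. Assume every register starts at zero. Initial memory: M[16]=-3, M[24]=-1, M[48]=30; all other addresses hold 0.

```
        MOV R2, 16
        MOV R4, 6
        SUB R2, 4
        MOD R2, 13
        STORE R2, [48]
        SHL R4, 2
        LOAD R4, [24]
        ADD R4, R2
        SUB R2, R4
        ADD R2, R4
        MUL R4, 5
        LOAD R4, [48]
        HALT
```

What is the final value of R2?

R2=16
R4=6
R2=16-4=12
R2=12%13=12
STORE R2, [48] → M[48]=12
R4=6<<2=24
R4=M[24]=-1
R4=(-1)+12=11
R2=12-11=1
R2=1+11=12
R4=11*5=55
R4=M[48]=12
halt.

12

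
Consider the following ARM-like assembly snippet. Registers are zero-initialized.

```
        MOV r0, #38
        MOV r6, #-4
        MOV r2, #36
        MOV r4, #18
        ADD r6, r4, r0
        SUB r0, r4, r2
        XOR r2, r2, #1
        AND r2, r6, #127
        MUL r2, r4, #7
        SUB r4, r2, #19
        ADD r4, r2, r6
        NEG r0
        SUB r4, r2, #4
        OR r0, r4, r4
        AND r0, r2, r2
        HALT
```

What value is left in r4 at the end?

r0=38
r6=-4
r2=36
r4=18
r6=18+38=56
r0=18-36=-18
r2=36^1=37
r2=56&127=56
r2=18*7=126
r4=126-19=107
r4=126+56=182
r0=-(-18)=18
r4=126-4=122
r0=122|122=122
r0=126&126=126
halt.

122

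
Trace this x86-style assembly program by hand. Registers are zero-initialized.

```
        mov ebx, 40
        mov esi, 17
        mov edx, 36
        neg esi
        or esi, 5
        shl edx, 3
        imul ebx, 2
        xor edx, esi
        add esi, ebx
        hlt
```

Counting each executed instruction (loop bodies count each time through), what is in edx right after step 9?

-305

ebx=40
esi=17
edx=36
esi=-(17)=-17
esi=(-17)|5=-17
edx=36<<3=288
ebx=40*2=80
edx=288^(-17)=-305
esi=(-17)+80=63
After step 9: edx = -305.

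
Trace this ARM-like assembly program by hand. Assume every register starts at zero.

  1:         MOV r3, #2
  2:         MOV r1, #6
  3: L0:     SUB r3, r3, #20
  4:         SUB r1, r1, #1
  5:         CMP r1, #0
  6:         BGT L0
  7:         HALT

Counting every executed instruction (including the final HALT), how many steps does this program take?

MOV r3, #2 → r3=2
MOV r1, #6 → r1=6
SUB r3, r3, #20 → r3=2-20=-18
SUB r1, r1, #1 → r1=6-1=5
CMP r1, #0  (cmp 5,0)
BGT L0: taken
SUB r3, r3, #20 → r3=(-18)-20=-38
SUB r1, r1, #1 → r1=5-1=4
CMP r1, #0  (cmp 4,0)
BGT L0: taken
SUB r3, r3, #20 → r3=(-38)-20=-58
SUB r1, r1, #1 → r1=4-1=3
CMP r1, #0  (cmp 3,0)
BGT L0: taken
SUB r3, r3, #20 → r3=(-58)-20=-78
SUB r1, r1, #1 → r1=3-1=2
CMP r1, #0  (cmp 2,0)
BGT L0: taken
SUB r3, r3, #20 → r3=(-78)-20=-98
SUB r1, r1, #1 → r1=2-1=1
CMP r1, #0  (cmp 1,0)
BGT L0: taken
SUB r3, r3, #20 → r3=(-98)-20=-118
SUB r1, r1, #1 → r1=1-1=0
CMP r1, #0  (cmp 0,0)
BGT L0: not taken
halt.
Total executed instructions: 27.

27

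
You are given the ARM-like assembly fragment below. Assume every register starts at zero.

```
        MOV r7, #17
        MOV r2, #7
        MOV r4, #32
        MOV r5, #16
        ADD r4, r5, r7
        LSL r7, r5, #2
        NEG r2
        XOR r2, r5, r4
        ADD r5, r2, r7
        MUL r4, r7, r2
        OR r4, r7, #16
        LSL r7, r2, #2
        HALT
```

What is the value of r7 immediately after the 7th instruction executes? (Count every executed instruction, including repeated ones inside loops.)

r7=17
r2=7
r4=32
r5=16
r4=16+17=33
r7=16<<2=64
r2=-(7)=-7
After step 7: r7 = 64.

64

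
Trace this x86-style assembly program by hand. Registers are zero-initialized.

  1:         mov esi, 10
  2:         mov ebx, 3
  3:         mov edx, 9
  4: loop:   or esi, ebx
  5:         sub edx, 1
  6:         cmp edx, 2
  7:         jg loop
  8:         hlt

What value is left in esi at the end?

esi=10
ebx=3
edx=9
esi=10|3=11
edx=9-1=8
cmp edx, 2  (cmp 8,2)
jg loop: taken
esi=11|3=11
edx=8-1=7
cmp edx, 2  (cmp 7,2)
jg loop: taken
esi=11|3=11
edx=7-1=6
cmp edx, 2  (cmp 6,2)
jg loop: taken
esi=11|3=11
edx=6-1=5
cmp edx, 2  (cmp 5,2)
jg loop: taken
esi=11|3=11
edx=5-1=4
cmp edx, 2  (cmp 4,2)
jg loop: taken
esi=11|3=11
edx=4-1=3
cmp edx, 2  (cmp 3,2)
jg loop: taken
esi=11|3=11
edx=3-1=2
cmp edx, 2  (cmp 2,2)
jg loop: not taken
halt.

11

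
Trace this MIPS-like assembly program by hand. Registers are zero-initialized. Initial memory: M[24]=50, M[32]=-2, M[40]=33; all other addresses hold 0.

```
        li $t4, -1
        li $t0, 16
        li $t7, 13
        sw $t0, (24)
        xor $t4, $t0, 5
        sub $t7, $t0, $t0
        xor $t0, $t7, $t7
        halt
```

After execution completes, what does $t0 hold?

$t4=-1
$t0=16
$t7=13
sw $t0, (24) → M[24]=16
$t4=16^5=21
$t7=16-16=0
$t0=0^0=0
halt.

0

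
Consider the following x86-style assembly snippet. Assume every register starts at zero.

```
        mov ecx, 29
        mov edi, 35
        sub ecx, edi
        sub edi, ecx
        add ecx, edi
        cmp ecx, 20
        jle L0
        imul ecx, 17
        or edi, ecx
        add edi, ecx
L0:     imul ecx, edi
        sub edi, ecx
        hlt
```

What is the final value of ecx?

after mov ecx, 29: ecx=29
after mov edi, 35: edi=35
after sub ecx, edi: ecx=29-35=-6
after sub edi, ecx: edi=35-(-6)=41
after add ecx, edi: ecx=(-6)+41=35
cmp ecx, 20  (cmp 35,20)
jle L0: not taken
after imul ecx, 17: ecx=35*17=595
after or edi, ecx: edi=41|595=635
after add edi, ecx: edi=635+595=1230
after imul ecx, edi: ecx=595*1230=731850
after sub edi, ecx: edi=1230-731850=-730620
halt.

731850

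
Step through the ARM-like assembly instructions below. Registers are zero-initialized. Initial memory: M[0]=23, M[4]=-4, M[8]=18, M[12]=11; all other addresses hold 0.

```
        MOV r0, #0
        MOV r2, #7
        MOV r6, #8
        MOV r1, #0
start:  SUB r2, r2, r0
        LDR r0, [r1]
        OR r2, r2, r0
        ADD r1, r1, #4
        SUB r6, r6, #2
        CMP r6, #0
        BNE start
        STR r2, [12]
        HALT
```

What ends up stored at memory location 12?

MOV r0, #0 → r0=0
MOV r2, #7 → r2=7
MOV r6, #8 → r6=8
MOV r1, #0 → r1=0
SUB r2, r2, r0 → r2=7-0=7
LDR r0, [r1] → r0=M[0]=23
OR r2, r2, r0 → r2=7|23=23
ADD r1, r1, #4 → r1=0+4=4
SUB r6, r6, #2 → r6=8-2=6
CMP r6, #0  (cmp 6,0)
BNE start: taken
SUB r2, r2, r0 → r2=23-23=0
LDR r0, [r1] → r0=M[4]=-4
OR r2, r2, r0 → r2=0|(-4)=-4
ADD r1, r1, #4 → r1=4+4=8
SUB r6, r6, #2 → r6=6-2=4
CMP r6, #0  (cmp 4,0)
BNE start: taken
SUB r2, r2, r0 → r2=(-4)-(-4)=0
LDR r0, [r1] → r0=M[8]=18
OR r2, r2, r0 → r2=0|18=18
ADD r1, r1, #4 → r1=8+4=12
SUB r6, r6, #2 → r6=4-2=2
CMP r6, #0  (cmp 2,0)
BNE start: taken
SUB r2, r2, r0 → r2=18-18=0
LDR r0, [r1] → r0=M[12]=11
OR r2, r2, r0 → r2=0|11=11
ADD r1, r1, #4 → r1=12+4=16
SUB r6, r6, #2 → r6=2-2=0
CMP r6, #0  (cmp 0,0)
BNE start: not taken
STR r2, [12] → M[12]=11
halt.

11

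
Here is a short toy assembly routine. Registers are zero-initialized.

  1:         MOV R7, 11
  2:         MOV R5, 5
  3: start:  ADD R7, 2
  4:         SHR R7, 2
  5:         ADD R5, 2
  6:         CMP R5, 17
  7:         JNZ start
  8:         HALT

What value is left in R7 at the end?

R7=11
R5=5
R7=11+2=13
R7=13>>2=3
R5=5+2=7
CMP R5, 17  (cmp 7,17)
JNZ start: taken
R7=3+2=5
R7=5>>2=1
R5=7+2=9
CMP R5, 17  (cmp 9,17)
JNZ start: taken
R7=1+2=3
R7=3>>2=0
R5=9+2=11
CMP R5, 17  (cmp 11,17)
JNZ start: taken
R7=0+2=2
R7=2>>2=0
R5=11+2=13
CMP R5, 17  (cmp 13,17)
JNZ start: taken
R7=0+2=2
R7=2>>2=0
R5=13+2=15
CMP R5, 17  (cmp 15,17)
JNZ start: taken
R7=0+2=2
R7=2>>2=0
R5=15+2=17
CMP R5, 17  (cmp 17,17)
JNZ start: not taken
halt.

0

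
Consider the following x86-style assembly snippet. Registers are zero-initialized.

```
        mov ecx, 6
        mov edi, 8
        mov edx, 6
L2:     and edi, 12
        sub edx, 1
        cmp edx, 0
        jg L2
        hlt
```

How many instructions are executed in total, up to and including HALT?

28

after mov ecx, 6: ecx=6
after mov edi, 8: edi=8
after mov edx, 6: edx=6
after and edi, 12: edi=8&12=8
after sub edx, 1: edx=6-1=5
cmp edx, 0  (cmp 5,0)
jg L2: taken
after and edi, 12: edi=8&12=8
after sub edx, 1: edx=5-1=4
cmp edx, 0  (cmp 4,0)
jg L2: taken
after and edi, 12: edi=8&12=8
after sub edx, 1: edx=4-1=3
cmp edx, 0  (cmp 3,0)
jg L2: taken
after and edi, 12: edi=8&12=8
after sub edx, 1: edx=3-1=2
cmp edx, 0  (cmp 2,0)
jg L2: taken
after and edi, 12: edi=8&12=8
after sub edx, 1: edx=2-1=1
cmp edx, 0  (cmp 1,0)
jg L2: taken
after and edi, 12: edi=8&12=8
after sub edx, 1: edx=1-1=0
cmp edx, 0  (cmp 0,0)
jg L2: not taken
halt.
Total executed instructions: 28.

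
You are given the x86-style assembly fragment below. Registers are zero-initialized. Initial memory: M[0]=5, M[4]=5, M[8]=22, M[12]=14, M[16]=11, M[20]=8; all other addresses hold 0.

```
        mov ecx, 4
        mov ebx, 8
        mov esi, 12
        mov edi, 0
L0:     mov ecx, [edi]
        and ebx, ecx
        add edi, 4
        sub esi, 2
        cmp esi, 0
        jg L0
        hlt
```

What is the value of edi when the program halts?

after mov ecx, 4: ecx=4
after mov ebx, 8: ebx=8
after mov esi, 12: esi=12
after mov edi, 0: edi=0
after mov ecx, [edi]: ecx=M[0]=5
after and ebx, ecx: ebx=8&5=0
after add edi, 4: edi=0+4=4
after sub esi, 2: esi=12-2=10
cmp esi, 0  (cmp 10,0)
jg L0: taken
after mov ecx, [edi]: ecx=M[4]=5
after and ebx, ecx: ebx=0&5=0
after add edi, 4: edi=4+4=8
after sub esi, 2: esi=10-2=8
cmp esi, 0  (cmp 8,0)
jg L0: taken
after mov ecx, [edi]: ecx=M[8]=22
after and ebx, ecx: ebx=0&22=0
after add edi, 4: edi=8+4=12
after sub esi, 2: esi=8-2=6
cmp esi, 0  (cmp 6,0)
jg L0: taken
after mov ecx, [edi]: ecx=M[12]=14
after and ebx, ecx: ebx=0&14=0
after add edi, 4: edi=12+4=16
after sub esi, 2: esi=6-2=4
cmp esi, 0  (cmp 4,0)
jg L0: taken
after mov ecx, [edi]: ecx=M[16]=11
after and ebx, ecx: ebx=0&11=0
after add edi, 4: edi=16+4=20
after sub esi, 2: esi=4-2=2
cmp esi, 0  (cmp 2,0)
jg L0: taken
after mov ecx, [edi]: ecx=M[20]=8
after and ebx, ecx: ebx=0&8=0
after add edi, 4: edi=20+4=24
after sub esi, 2: esi=2-2=0
cmp esi, 0  (cmp 0,0)
jg L0: not taken
halt.

24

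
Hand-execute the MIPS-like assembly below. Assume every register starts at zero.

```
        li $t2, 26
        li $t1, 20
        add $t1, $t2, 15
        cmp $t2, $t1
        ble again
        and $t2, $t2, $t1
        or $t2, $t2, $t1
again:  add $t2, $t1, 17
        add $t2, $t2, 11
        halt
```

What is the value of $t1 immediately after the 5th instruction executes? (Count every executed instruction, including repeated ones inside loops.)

$t2=26
$t1=20
$t1=26+15=41
cmp $t2, $t1  (cmp 26,41)
ble again: taken
After step 5: $t1 = 41.

41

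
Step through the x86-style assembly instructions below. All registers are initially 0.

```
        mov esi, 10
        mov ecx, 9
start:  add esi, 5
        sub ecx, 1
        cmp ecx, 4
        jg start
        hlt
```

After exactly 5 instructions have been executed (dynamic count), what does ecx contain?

mov esi, 10 → esi=10
mov ecx, 9 → ecx=9
add esi, 5 → esi=10+5=15
sub ecx, 1 → ecx=9-1=8
cmp ecx, 4  (cmp 8,4)
After step 5: ecx = 8.

8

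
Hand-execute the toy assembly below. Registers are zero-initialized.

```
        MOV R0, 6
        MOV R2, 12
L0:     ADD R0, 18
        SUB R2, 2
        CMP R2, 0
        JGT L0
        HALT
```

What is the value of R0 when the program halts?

114

MOV R0, 6 → R0=6
MOV R2, 12 → R2=12
ADD R0, 18 → R0=6+18=24
SUB R2, 2 → R2=12-2=10
CMP R2, 0  (cmp 10,0)
JGT L0: taken
ADD R0, 18 → R0=24+18=42
SUB R2, 2 → R2=10-2=8
CMP R2, 0  (cmp 8,0)
JGT L0: taken
ADD R0, 18 → R0=42+18=60
SUB R2, 2 → R2=8-2=6
CMP R2, 0  (cmp 6,0)
JGT L0: taken
ADD R0, 18 → R0=60+18=78
SUB R2, 2 → R2=6-2=4
CMP R2, 0  (cmp 4,0)
JGT L0: taken
ADD R0, 18 → R0=78+18=96
SUB R2, 2 → R2=4-2=2
CMP R2, 0  (cmp 2,0)
JGT L0: taken
ADD R0, 18 → R0=96+18=114
SUB R2, 2 → R2=2-2=0
CMP R2, 0  (cmp 0,0)
JGT L0: not taken
halt.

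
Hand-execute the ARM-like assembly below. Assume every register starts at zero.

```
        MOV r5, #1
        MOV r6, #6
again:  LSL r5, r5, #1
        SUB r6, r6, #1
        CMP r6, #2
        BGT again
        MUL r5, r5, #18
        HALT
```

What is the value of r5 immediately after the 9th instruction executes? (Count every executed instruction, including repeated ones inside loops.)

r5=1
r6=6
r5=1<<1=2
r6=6-1=5
CMP r6, #2  (cmp 5,2)
BGT again: taken
r5=2<<1=4
r6=5-1=4
CMP r6, #2  (cmp 4,2)
After step 9: r5 = 4.

4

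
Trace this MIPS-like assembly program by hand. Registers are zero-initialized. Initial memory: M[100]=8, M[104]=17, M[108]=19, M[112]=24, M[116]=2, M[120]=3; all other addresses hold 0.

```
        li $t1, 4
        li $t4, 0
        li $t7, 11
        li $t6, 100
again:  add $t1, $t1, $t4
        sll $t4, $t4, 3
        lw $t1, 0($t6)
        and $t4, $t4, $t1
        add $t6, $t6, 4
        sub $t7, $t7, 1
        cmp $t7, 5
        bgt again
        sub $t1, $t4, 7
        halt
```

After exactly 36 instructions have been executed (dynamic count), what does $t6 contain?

$t1=4
$t4=0
$t7=11
$t6=100
$t1=4+0=4
$t4=0<<3=0
$t1=M[100]=8
$t4=0&8=0
$t6=100+4=104
$t7=11-1=10
cmp $t7, 5  (cmp 10,5)
bgt again: taken
$t1=8+0=8
$t4=0<<3=0
$t1=M[104]=17
$t4=0&17=0
$t6=104+4=108
$t7=10-1=9
cmp $t7, 5  (cmp 9,5)
bgt again: taken
$t1=17+0=17
$t4=0<<3=0
$t1=M[108]=19
$t4=0&19=0
$t6=108+4=112
$t7=9-1=8
cmp $t7, 5  (cmp 8,5)
bgt again: taken
$t1=19+0=19
$t4=0<<3=0
$t1=M[112]=24
$t4=0&24=0
$t6=112+4=116
$t7=8-1=7
cmp $t7, 5  (cmp 7,5)
bgt again: taken
After step 36: $t6 = 116.

116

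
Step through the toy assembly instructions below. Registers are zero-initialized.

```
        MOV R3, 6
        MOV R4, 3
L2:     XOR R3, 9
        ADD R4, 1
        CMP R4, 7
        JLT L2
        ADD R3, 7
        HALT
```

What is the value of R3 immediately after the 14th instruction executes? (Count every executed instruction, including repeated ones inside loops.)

after MOV R3, 6: R3=6
after MOV R4, 3: R4=3
after XOR R3, 9: R3=6^9=15
after ADD R4, 1: R4=3+1=4
CMP R4, 7  (cmp 4,7)
JLT L2: taken
after XOR R3, 9: R3=15^9=6
after ADD R4, 1: R4=4+1=5
CMP R4, 7  (cmp 5,7)
JLT L2: taken
after XOR R3, 9: R3=6^9=15
after ADD R4, 1: R4=5+1=6
CMP R4, 7  (cmp 6,7)
JLT L2: taken
After step 14: R3 = 15.

15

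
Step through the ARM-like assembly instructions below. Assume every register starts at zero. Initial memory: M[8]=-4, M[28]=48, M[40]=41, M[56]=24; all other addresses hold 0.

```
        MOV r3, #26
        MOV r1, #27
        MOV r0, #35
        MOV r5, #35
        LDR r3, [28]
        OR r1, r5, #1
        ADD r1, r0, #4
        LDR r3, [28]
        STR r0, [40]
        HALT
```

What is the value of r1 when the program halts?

MOV r3, #26 → r3=26
MOV r1, #27 → r1=27
MOV r0, #35 → r0=35
MOV r5, #35 → r5=35
LDR r3, [28] → r3=M[28]=48
OR r1, r5, #1 → r1=35|1=35
ADD r1, r0, #4 → r1=35+4=39
LDR r3, [28] → r3=M[28]=48
STR r0, [40] → M[40]=35
halt.

39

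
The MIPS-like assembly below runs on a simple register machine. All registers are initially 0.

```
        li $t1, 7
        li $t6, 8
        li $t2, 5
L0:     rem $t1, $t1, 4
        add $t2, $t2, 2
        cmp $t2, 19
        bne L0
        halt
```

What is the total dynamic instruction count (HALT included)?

li $t1, 7 → $t1=7
li $t6, 8 → $t6=8
li $t2, 5 → $t2=5
rem $t1, $t1, 4 → $t1=7%4=3
add $t2, $t2, 2 → $t2=5+2=7
cmp $t2, 19  (cmp 7,19)
bne L0: taken
rem $t1, $t1, 4 → $t1=3%4=3
add $t2, $t2, 2 → $t2=7+2=9
cmp $t2, 19  (cmp 9,19)
bne L0: taken
rem $t1, $t1, 4 → $t1=3%4=3
add $t2, $t2, 2 → $t2=9+2=11
cmp $t2, 19  (cmp 11,19)
bne L0: taken
rem $t1, $t1, 4 → $t1=3%4=3
add $t2, $t2, 2 → $t2=11+2=13
cmp $t2, 19  (cmp 13,19)
bne L0: taken
rem $t1, $t1, 4 → $t1=3%4=3
add $t2, $t2, 2 → $t2=13+2=15
cmp $t2, 19  (cmp 15,19)
bne L0: taken
rem $t1, $t1, 4 → $t1=3%4=3
add $t2, $t2, 2 → $t2=15+2=17
cmp $t2, 19  (cmp 17,19)
bne L0: taken
rem $t1, $t1, 4 → $t1=3%4=3
add $t2, $t2, 2 → $t2=17+2=19
cmp $t2, 19  (cmp 19,19)
bne L0: not taken
halt.
Total executed instructions: 32.

32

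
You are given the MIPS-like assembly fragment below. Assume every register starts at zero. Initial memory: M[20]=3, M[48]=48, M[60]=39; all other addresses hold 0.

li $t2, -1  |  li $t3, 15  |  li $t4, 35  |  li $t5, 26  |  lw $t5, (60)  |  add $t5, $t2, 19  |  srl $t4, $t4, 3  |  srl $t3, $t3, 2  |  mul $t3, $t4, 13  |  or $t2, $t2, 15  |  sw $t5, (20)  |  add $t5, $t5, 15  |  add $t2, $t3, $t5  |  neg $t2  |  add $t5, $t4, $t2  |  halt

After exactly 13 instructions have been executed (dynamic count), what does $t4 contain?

4

after li $t2, -1: $t2=-1
after li $t3, 15: $t3=15
after li $t4, 35: $t4=35
after li $t5, 26: $t5=26
after lw $t5, (60): $t5=M[60]=39
after add $t5, $t2, 19: $t5=(-1)+19=18
after srl $t4, $t4, 3: $t4=35>>3=4
after srl $t3, $t3, 2: $t3=15>>2=3
after mul $t3, $t4, 13: $t3=4*13=52
after or $t2, $t2, 15: $t2=(-1)|15=-1
sw $t5, (20) → M[20]=18
after add $t5, $t5, 15: $t5=18+15=33
after add $t2, $t3, $t5: $t2=52+33=85
After step 13: $t4 = 4.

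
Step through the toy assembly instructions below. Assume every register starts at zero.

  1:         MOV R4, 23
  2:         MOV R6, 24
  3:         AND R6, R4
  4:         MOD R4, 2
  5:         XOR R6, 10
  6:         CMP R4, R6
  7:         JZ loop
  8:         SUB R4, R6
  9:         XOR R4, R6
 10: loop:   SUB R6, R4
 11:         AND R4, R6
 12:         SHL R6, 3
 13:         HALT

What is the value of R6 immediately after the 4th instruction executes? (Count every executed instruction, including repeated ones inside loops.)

16

after MOV R4, 23: R4=23
after MOV R6, 24: R6=24
after AND R6, R4: R6=24&23=16
after MOD R4, 2: R4=23%2=1
After step 4: R6 = 16.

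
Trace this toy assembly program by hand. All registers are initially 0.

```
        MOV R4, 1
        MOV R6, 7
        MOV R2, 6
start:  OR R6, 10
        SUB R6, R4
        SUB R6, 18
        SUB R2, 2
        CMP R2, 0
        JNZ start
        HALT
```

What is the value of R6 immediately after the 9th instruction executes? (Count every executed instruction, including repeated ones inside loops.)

-4

after MOV R4, 1: R4=1
after MOV R6, 7: R6=7
after MOV R2, 6: R2=6
after OR R6, 10: R6=7|10=15
after SUB R6, R4: R6=15-1=14
after SUB R6, 18: R6=14-18=-4
after SUB R2, 2: R2=6-2=4
CMP R2, 0  (cmp 4,0)
JNZ start: taken
After step 9: R6 = -4.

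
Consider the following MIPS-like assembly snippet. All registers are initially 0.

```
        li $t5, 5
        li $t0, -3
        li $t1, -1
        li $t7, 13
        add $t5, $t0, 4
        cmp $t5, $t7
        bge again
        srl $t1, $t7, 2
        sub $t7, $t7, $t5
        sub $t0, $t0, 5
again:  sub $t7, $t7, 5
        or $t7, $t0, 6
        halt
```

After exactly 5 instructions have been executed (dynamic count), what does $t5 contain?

1

$t5=5
$t0=-3
$t1=-1
$t7=13
$t5=(-3)+4=1
After step 5: $t5 = 1.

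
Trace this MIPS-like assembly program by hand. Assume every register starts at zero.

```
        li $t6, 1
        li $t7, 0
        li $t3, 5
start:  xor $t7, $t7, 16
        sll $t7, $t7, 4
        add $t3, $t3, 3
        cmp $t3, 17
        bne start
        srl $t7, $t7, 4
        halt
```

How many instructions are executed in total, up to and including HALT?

25

after li $t6, 1: $t6=1
after li $t7, 0: $t7=0
after li $t3, 5: $t3=5
after xor $t7, $t7, 16: $t7=0^16=16
after sll $t7, $t7, 4: $t7=16<<4=256
after add $t3, $t3, 3: $t3=5+3=8
cmp $t3, 17  (cmp 8,17)
bne start: taken
after xor $t7, $t7, 16: $t7=256^16=272
after sll $t7, $t7, 4: $t7=272<<4=4352
after add $t3, $t3, 3: $t3=8+3=11
cmp $t3, 17  (cmp 11,17)
bne start: taken
after xor $t7, $t7, 16: $t7=4352^16=4368
after sll $t7, $t7, 4: $t7=4368<<4=69888
after add $t3, $t3, 3: $t3=11+3=14
cmp $t3, 17  (cmp 14,17)
bne start: taken
after xor $t7, $t7, 16: $t7=69888^16=69904
after sll $t7, $t7, 4: $t7=69904<<4=1118464
after add $t3, $t3, 3: $t3=14+3=17
cmp $t3, 17  (cmp 17,17)
bne start: not taken
after srl $t7, $t7, 4: $t7=1118464>>4=69904
halt.
Total executed instructions: 25.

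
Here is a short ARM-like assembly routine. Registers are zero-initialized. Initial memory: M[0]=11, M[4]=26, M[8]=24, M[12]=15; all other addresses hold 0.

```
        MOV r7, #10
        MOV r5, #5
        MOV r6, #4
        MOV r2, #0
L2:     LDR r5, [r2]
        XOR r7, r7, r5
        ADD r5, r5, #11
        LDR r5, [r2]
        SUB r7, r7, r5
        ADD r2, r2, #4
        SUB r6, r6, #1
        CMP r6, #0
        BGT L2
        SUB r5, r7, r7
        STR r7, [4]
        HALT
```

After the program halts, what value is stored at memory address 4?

MOV r7, #10 → r7=10
MOV r5, #5 → r5=5
MOV r6, #4 → r6=4
MOV r2, #0 → r2=0
LDR r5, [r2] → r5=M[0]=11
XOR r7, r7, r5 → r7=10^11=1
ADD r5, r5, #11 → r5=11+11=22
LDR r5, [r2] → r5=M[0]=11
SUB r7, r7, r5 → r7=1-11=-10
ADD r2, r2, #4 → r2=0+4=4
SUB r6, r6, #1 → r6=4-1=3
CMP r6, #0  (cmp 3,0)
BGT L2: taken
LDR r5, [r2] → r5=M[4]=26
XOR r7, r7, r5 → r7=(-10)^26=-20
ADD r5, r5, #11 → r5=26+11=37
LDR r5, [r2] → r5=M[4]=26
SUB r7, r7, r5 → r7=(-20)-26=-46
ADD r2, r2, #4 → r2=4+4=8
SUB r6, r6, #1 → r6=3-1=2
CMP r6, #0  (cmp 2,0)
BGT L2: taken
LDR r5, [r2] → r5=M[8]=24
XOR r7, r7, r5 → r7=(-46)^24=-54
ADD r5, r5, #11 → r5=24+11=35
LDR r5, [r2] → r5=M[8]=24
SUB r7, r7, r5 → r7=(-54)-24=-78
ADD r2, r2, #4 → r2=8+4=12
SUB r6, r6, #1 → r6=2-1=1
CMP r6, #0  (cmp 1,0)
BGT L2: taken
LDR r5, [r2] → r5=M[12]=15
XOR r7, r7, r5 → r7=(-78)^15=-67
ADD r5, r5, #11 → r5=15+11=26
LDR r5, [r2] → r5=M[12]=15
SUB r7, r7, r5 → r7=(-67)-15=-82
ADD r2, r2, #4 → r2=12+4=16
SUB r6, r6, #1 → r6=1-1=0
CMP r6, #0  (cmp 0,0)
BGT L2: not taken
SUB r5, r7, r7 → r5=(-82)-(-82)=0
STR r7, [4] → M[4]=-82
halt.

-82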